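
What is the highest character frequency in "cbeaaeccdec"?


Input: cbeaaeccdec
Character counts:
  'a': 2
  'b': 1
  'c': 4
  'd': 1
  'e': 3
Maximum frequency: 4

4


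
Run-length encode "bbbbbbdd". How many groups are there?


Input: bbbbbbdd
Scanning for consecutive runs:
  Group 1: 'b' x 6 (positions 0-5)
  Group 2: 'd' x 2 (positions 6-7)
Total groups: 2

2


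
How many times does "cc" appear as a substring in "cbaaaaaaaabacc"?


Searching for "cc" in "cbaaaaaaaabacc"
Scanning each position:
  Position 0: "cb" => no
  Position 1: "ba" => no
  Position 2: "aa" => no
  Position 3: "aa" => no
  Position 4: "aa" => no
  Position 5: "aa" => no
  Position 6: "aa" => no
  Position 7: "aa" => no
  Position 8: "aa" => no
  Position 9: "ab" => no
  Position 10: "ba" => no
  Position 11: "ac" => no
  Position 12: "cc" => MATCH
Total occurrences: 1

1


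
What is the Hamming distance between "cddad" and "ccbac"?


Comparing "cddad" and "ccbac" position by position:
  Position 0: 'c' vs 'c' => same
  Position 1: 'd' vs 'c' => differ
  Position 2: 'd' vs 'b' => differ
  Position 3: 'a' vs 'a' => same
  Position 4: 'd' vs 'c' => differ
Total differences (Hamming distance): 3

3


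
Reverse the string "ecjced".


Input: ecjced
Reading characters right to left:
  Position 5: 'd'
  Position 4: 'e'
  Position 3: 'c'
  Position 2: 'j'
  Position 1: 'c'
  Position 0: 'e'
Reversed: decjce

decjce


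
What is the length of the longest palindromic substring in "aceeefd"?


Input: "aceeefd"
Checking substrings for palindromes:
  [2:5] "eee" (len 3) => palindrome
  [2:4] "ee" (len 2) => palindrome
  [3:5] "ee" (len 2) => palindrome
Longest palindromic substring: "eee" with length 3

3


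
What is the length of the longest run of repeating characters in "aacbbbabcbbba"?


Input: "aacbbbabcbbba"
Scanning for longest run:
  Position 1 ('a'): continues run of 'a', length=2
  Position 2 ('c'): new char, reset run to 1
  Position 3 ('b'): new char, reset run to 1
  Position 4 ('b'): continues run of 'b', length=2
  Position 5 ('b'): continues run of 'b', length=3
  Position 6 ('a'): new char, reset run to 1
  Position 7 ('b'): new char, reset run to 1
  Position 8 ('c'): new char, reset run to 1
  Position 9 ('b'): new char, reset run to 1
  Position 10 ('b'): continues run of 'b', length=2
  Position 11 ('b'): continues run of 'b', length=3
  Position 12 ('a'): new char, reset run to 1
Longest run: 'b' with length 3

3


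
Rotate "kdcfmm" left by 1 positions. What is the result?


Input: "kdcfmm", rotate left by 1
First 1 characters: "k"
Remaining characters: "dcfmm"
Concatenate remaining + first: "dcfmm" + "k" = "dcfmmk"

dcfmmk


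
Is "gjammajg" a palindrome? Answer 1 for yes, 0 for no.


Input: gjammajg
Reversed: gjammajg
  Compare pos 0 ('g') with pos 7 ('g'): match
  Compare pos 1 ('j') with pos 6 ('j'): match
  Compare pos 2 ('a') with pos 5 ('a'): match
  Compare pos 3 ('m') with pos 4 ('m'): match
Result: palindrome

1


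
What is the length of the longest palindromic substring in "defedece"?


Input: "defedece"
Checking substrings for palindromes:
  [0:5] "defed" (len 5) => palindrome
  [1:4] "efe" (len 3) => palindrome
  [3:6] "ede" (len 3) => palindrome
  [5:8] "ece" (len 3) => palindrome
Longest palindromic substring: "defed" with length 5

5


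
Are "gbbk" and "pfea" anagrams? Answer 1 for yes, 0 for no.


Strings: "gbbk", "pfea"
Sorted first:  bbgk
Sorted second: aefp
Differ at position 0: 'b' vs 'a' => not anagrams

0


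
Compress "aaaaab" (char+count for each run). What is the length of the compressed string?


Input: aaaaab
Runs:
  'a' x 5 => "a5"
  'b' x 1 => "b1"
Compressed: "a5b1"
Compressed length: 4

4


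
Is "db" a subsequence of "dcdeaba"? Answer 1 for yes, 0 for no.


Check if "db" is a subsequence of "dcdeaba"
Greedy scan:
  Position 0 ('d'): matches sub[0] = 'd'
  Position 1 ('c'): no match needed
  Position 2 ('d'): no match needed
  Position 3 ('e'): no match needed
  Position 4 ('a'): no match needed
  Position 5 ('b'): matches sub[1] = 'b'
  Position 6 ('a'): no match needed
All 2 characters matched => is a subsequence

1


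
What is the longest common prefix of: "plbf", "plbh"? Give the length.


Words: plbf, plbh
  Position 0: all 'p' => match
  Position 1: all 'l' => match
  Position 2: all 'b' => match
  Position 3: ('f', 'h') => mismatch, stop
LCP = "plb" (length 3)

3


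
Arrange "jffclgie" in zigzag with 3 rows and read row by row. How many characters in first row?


Zigzag "jffclgie" into 3 rows:
Placing characters:
  'j' => row 0
  'f' => row 1
  'f' => row 2
  'c' => row 1
  'l' => row 0
  'g' => row 1
  'i' => row 2
  'e' => row 1
Rows:
  Row 0: "jl"
  Row 1: "fcge"
  Row 2: "fi"
First row length: 2

2


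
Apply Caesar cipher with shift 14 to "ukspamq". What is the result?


Caesar cipher: shift "ukspamq" by 14
  'u' (pos 20) + 14 = pos 8 = 'i'
  'k' (pos 10) + 14 = pos 24 = 'y'
  's' (pos 18) + 14 = pos 6 = 'g'
  'p' (pos 15) + 14 = pos 3 = 'd'
  'a' (pos 0) + 14 = pos 14 = 'o'
  'm' (pos 12) + 14 = pos 0 = 'a'
  'q' (pos 16) + 14 = pos 4 = 'e'
Result: iygdoae

iygdoae


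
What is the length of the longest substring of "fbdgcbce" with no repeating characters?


Input: "fbdgcbce"
Sliding window (track last position of each char):
  Position 0 ('f'): window [0,0] length 1 -- new best
  Position 1 ('b'): window [0,1] length 2 -- new best
  Position 2 ('d'): window [0,2] length 3 -- new best
  Position 3 ('g'): window [0,3] length 4 -- new best
  Position 4 ('c'): window [0,4] length 5 -- new best
  Position 5 ('b'): repeat (last at 1), move window start to 2
  Position 5 ('b'): window [2,5] length 4
  Position 6 ('c'): repeat (last at 4), move window start to 5
  Position 6 ('c'): window [5,6] length 2
  Position 7 ('e'): window [5,7] length 3
Longest substring with no repeats: "fbdgc" with length 5

5


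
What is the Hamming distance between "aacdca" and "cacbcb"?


Comparing "aacdca" and "cacbcb" position by position:
  Position 0: 'a' vs 'c' => differ
  Position 1: 'a' vs 'a' => same
  Position 2: 'c' vs 'c' => same
  Position 3: 'd' vs 'b' => differ
  Position 4: 'c' vs 'c' => same
  Position 5: 'a' vs 'b' => differ
Total differences (Hamming distance): 3

3


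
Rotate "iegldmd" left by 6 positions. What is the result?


Input: "iegldmd", rotate left by 6
First 6 characters: "iegldm"
Remaining characters: "d"
Concatenate remaining + first: "d" + "iegldm" = "diegldm"

diegldm


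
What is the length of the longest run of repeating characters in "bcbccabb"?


Input: "bcbccabb"
Scanning for longest run:
  Position 1 ('c'): new char, reset run to 1
  Position 2 ('b'): new char, reset run to 1
  Position 3 ('c'): new char, reset run to 1
  Position 4 ('c'): continues run of 'c', length=2
  Position 5 ('a'): new char, reset run to 1
  Position 6 ('b'): new char, reset run to 1
  Position 7 ('b'): continues run of 'b', length=2
Longest run: 'c' with length 2

2


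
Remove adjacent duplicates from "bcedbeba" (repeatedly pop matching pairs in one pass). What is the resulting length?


Input: bcedbeba
Stack-based adjacent duplicate removal:
  Read 'b': push. Stack: b
  Read 'c': push. Stack: bc
  Read 'e': push. Stack: bce
  Read 'd': push. Stack: bced
  Read 'b': push. Stack: bcedb
  Read 'e': push. Stack: bcedbe
  Read 'b': push. Stack: bcedbeb
  Read 'a': push. Stack: bcedbeba
Final stack: "bcedbeba" (length 8)

8


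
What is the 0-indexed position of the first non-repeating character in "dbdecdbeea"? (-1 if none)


Input: dbdecdbeea
Character frequencies:
  'a': 1
  'b': 2
  'c': 1
  'd': 3
  'e': 3
Scanning left to right for freq == 1:
  Position 0 ('d'): freq=3, skip
  Position 1 ('b'): freq=2, skip
  Position 2 ('d'): freq=3, skip
  Position 3 ('e'): freq=3, skip
  Position 4 ('c'): unique! => answer = 4

4


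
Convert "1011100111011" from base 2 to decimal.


Input: "1011100111011" in base 2
Positional expansion:
  Digit '1' (value 1) x 2^12 = 4096
  Digit '0' (value 0) x 2^11 = 0
  Digit '1' (value 1) x 2^10 = 1024
  Digit '1' (value 1) x 2^9 = 512
  Digit '1' (value 1) x 2^8 = 256
  Digit '0' (value 0) x 2^7 = 0
  Digit '0' (value 0) x 2^6 = 0
  Digit '1' (value 1) x 2^5 = 32
  Digit '1' (value 1) x 2^4 = 16
  Digit '1' (value 1) x 2^3 = 8
  Digit '0' (value 0) x 2^2 = 0
  Digit '1' (value 1) x 2^1 = 2
  Digit '1' (value 1) x 2^0 = 1
Sum = 5947

5947


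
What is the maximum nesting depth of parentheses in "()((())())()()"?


Input: "()((())())()()"
Tracking depth:
  Position 0 '(': depth becomes 1
  Position 1 ')': depth becomes 0
  Position 2 '(': depth becomes 1
  Position 3 '(': depth becomes 2
  Position 4 '(': depth becomes 3
  Position 5 ')': depth becomes 2
  Position 6 ')': depth becomes 1
  Position 7 '(': depth becomes 2
  Position 8 ')': depth becomes 1
  Position 9 ')': depth becomes 0
  Position 10 '(': depth becomes 1
  Position 11 ')': depth becomes 0
  Position 12 '(': depth becomes 1
  Position 13 ')': depth becomes 0
Maximum depth reached: 3

3


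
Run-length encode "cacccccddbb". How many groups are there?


Input: cacccccddbb
Scanning for consecutive runs:
  Group 1: 'c' x 1 (positions 0-0)
  Group 2: 'a' x 1 (positions 1-1)
  Group 3: 'c' x 5 (positions 2-6)
  Group 4: 'd' x 2 (positions 7-8)
  Group 5: 'b' x 2 (positions 9-10)
Total groups: 5

5


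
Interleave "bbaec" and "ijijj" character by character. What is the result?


Interleaving "bbaec" and "ijijj":
  Position 0: 'b' from first, 'i' from second => "bi"
  Position 1: 'b' from first, 'j' from second => "bj"
  Position 2: 'a' from first, 'i' from second => "ai"
  Position 3: 'e' from first, 'j' from second => "ej"
  Position 4: 'c' from first, 'j' from second => "cj"
Result: bibjaiejcj

bibjaiejcj


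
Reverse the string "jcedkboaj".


Input: jcedkboaj
Reading characters right to left:
  Position 8: 'j'
  Position 7: 'a'
  Position 6: 'o'
  Position 5: 'b'
  Position 4: 'k'
  Position 3: 'd'
  Position 2: 'e'
  Position 1: 'c'
  Position 0: 'j'
Reversed: jaobkdecj

jaobkdecj


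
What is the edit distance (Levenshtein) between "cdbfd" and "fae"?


Computing edit distance: "cdbfd" -> "fae"
DP table:
           f    a    e
      0    1    2    3
  c   1    1    2    3
  d   2    2    2    3
  b   3    3    3    3
  f   4    3    4    4
  d   5    4    4    5
Edit distance = dp[5][3] = 5

5


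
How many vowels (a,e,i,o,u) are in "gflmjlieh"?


Input: gflmjlieh
Checking each character:
  'g' at position 0: consonant
  'f' at position 1: consonant
  'l' at position 2: consonant
  'm' at position 3: consonant
  'j' at position 4: consonant
  'l' at position 5: consonant
  'i' at position 6: vowel (running total: 1)
  'e' at position 7: vowel (running total: 2)
  'h' at position 8: consonant
Total vowels: 2

2


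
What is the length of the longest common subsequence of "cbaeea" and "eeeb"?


LCS of "cbaeea" and "eeeb"
DP table:
           e    e    e    b
      0    0    0    0    0
  c   0    0    0    0    0
  b   0    0    0    0    1
  a   0    0    0    0    1
  e   0    1    1    1    1
  e   0    1    2    2    2
  a   0    1    2    2    2
LCS length = dp[6][4] = 2

2


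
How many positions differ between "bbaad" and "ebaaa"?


Comparing "bbaad" and "ebaaa" position by position:
  Position 0: 'b' vs 'e' => DIFFER
  Position 1: 'b' vs 'b' => same
  Position 2: 'a' vs 'a' => same
  Position 3: 'a' vs 'a' => same
  Position 4: 'd' vs 'a' => DIFFER
Positions that differ: 2

2


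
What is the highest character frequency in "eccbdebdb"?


Input: eccbdebdb
Character counts:
  'b': 3
  'c': 2
  'd': 2
  'e': 2
Maximum frequency: 3

3


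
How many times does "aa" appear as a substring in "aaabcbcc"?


Searching for "aa" in "aaabcbcc"
Scanning each position:
  Position 0: "aa" => MATCH
  Position 1: "aa" => MATCH
  Position 2: "ab" => no
  Position 3: "bc" => no
  Position 4: "cb" => no
  Position 5: "bc" => no
  Position 6: "cc" => no
Total occurrences: 2

2


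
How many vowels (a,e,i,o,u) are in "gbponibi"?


Input: gbponibi
Checking each character:
  'g' at position 0: consonant
  'b' at position 1: consonant
  'p' at position 2: consonant
  'o' at position 3: vowel (running total: 1)
  'n' at position 4: consonant
  'i' at position 5: vowel (running total: 2)
  'b' at position 6: consonant
  'i' at position 7: vowel (running total: 3)
Total vowels: 3

3


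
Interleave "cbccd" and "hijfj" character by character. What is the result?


Interleaving "cbccd" and "hijfj":
  Position 0: 'c' from first, 'h' from second => "ch"
  Position 1: 'b' from first, 'i' from second => "bi"
  Position 2: 'c' from first, 'j' from second => "cj"
  Position 3: 'c' from first, 'f' from second => "cf"
  Position 4: 'd' from first, 'j' from second => "dj"
Result: chbicjcfdj

chbicjcfdj


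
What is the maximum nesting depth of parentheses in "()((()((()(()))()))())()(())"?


Input: "()((()((()(()))()))())()(())"
Tracking depth:
  Position 0 '(': depth becomes 1
  Position 1 ')': depth becomes 0
  Position 2 '(': depth becomes 1
  Position 3 '(': depth becomes 2
  Position 4 '(': depth becomes 3
  Position 5 ')': depth becomes 2
  Position 6 '(': depth becomes 3
  Position 7 '(': depth becomes 4
  Position 8 '(': depth becomes 5
  Position 9 ')': depth becomes 4
  Position 10 '(': depth becomes 5
  Position 11 '(': depth becomes 6
  Position 12 ')': depth becomes 5
  Position 13 ')': depth becomes 4
  Position 14 ')': depth becomes 3
  Position 15 '(': depth becomes 4
  Position 16 ')': depth becomes 3
  Position 17 ')': depth becomes 2
  Position 18 ')': depth becomes 1
  Position 19 '(': depth becomes 2
  Position 20 ')': depth becomes 1
  Position 21 ')': depth becomes 0
  Position 22 '(': depth becomes 1
  Position 23 ')': depth becomes 0
  Position 24 '(': depth becomes 1
  Position 25 '(': depth becomes 2
  Position 26 ')': depth becomes 1
  Position 27 ')': depth becomes 0
Maximum depth reached: 6

6


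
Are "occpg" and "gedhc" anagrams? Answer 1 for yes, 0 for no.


Strings: "occpg", "gedhc"
Sorted first:  ccgop
Sorted second: cdegh
Differ at position 1: 'c' vs 'd' => not anagrams

0


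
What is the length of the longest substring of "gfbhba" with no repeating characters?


Input: "gfbhba"
Sliding window (track last position of each char):
  Position 0 ('g'): window [0,0] length 1 -- new best
  Position 1 ('f'): window [0,1] length 2 -- new best
  Position 2 ('b'): window [0,2] length 3 -- new best
  Position 3 ('h'): window [0,3] length 4 -- new best
  Position 4 ('b'): repeat (last at 2), move window start to 3
  Position 4 ('b'): window [3,4] length 2
  Position 5 ('a'): window [3,5] length 3
Longest substring with no repeats: "gfbh" with length 4

4


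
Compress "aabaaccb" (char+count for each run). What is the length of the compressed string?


Input: aabaaccb
Runs:
  'a' x 2 => "a2"
  'b' x 1 => "b1"
  'a' x 2 => "a2"
  'c' x 2 => "c2"
  'b' x 1 => "b1"
Compressed: "a2b1a2c2b1"
Compressed length: 10

10


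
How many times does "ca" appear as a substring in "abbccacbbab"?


Searching for "ca" in "abbccacbbab"
Scanning each position:
  Position 0: "ab" => no
  Position 1: "bb" => no
  Position 2: "bc" => no
  Position 3: "cc" => no
  Position 4: "ca" => MATCH
  Position 5: "ac" => no
  Position 6: "cb" => no
  Position 7: "bb" => no
  Position 8: "ba" => no
  Position 9: "ab" => no
Total occurrences: 1

1


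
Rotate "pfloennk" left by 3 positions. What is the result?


Input: "pfloennk", rotate left by 3
First 3 characters: "pfl"
Remaining characters: "oennk"
Concatenate remaining + first: "oennk" + "pfl" = "oennkpfl"

oennkpfl


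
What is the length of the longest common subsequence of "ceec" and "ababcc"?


LCS of "ceec" and "ababcc"
DP table:
           a    b    a    b    c    c
      0    0    0    0    0    0    0
  c   0    0    0    0    0    1    1
  e   0    0    0    0    0    1    1
  e   0    0    0    0    0    1    1
  c   0    0    0    0    0    1    2
LCS length = dp[4][6] = 2

2


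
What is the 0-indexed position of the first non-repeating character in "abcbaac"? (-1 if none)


Input: abcbaac
Character frequencies:
  'a': 3
  'b': 2
  'c': 2
Scanning left to right for freq == 1:
  Position 0 ('a'): freq=3, skip
  Position 1 ('b'): freq=2, skip
  Position 2 ('c'): freq=2, skip
  Position 3 ('b'): freq=2, skip
  Position 4 ('a'): freq=3, skip
  Position 5 ('a'): freq=3, skip
  Position 6 ('c'): freq=2, skip
  No unique character found => answer = -1

-1


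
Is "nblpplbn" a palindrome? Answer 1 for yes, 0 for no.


Input: nblpplbn
Reversed: nblpplbn
  Compare pos 0 ('n') with pos 7 ('n'): match
  Compare pos 1 ('b') with pos 6 ('b'): match
  Compare pos 2 ('l') with pos 5 ('l'): match
  Compare pos 3 ('p') with pos 4 ('p'): match
Result: palindrome

1


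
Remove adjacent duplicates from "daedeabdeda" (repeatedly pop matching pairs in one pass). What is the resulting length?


Input: daedeabdeda
Stack-based adjacent duplicate removal:
  Read 'd': push. Stack: d
  Read 'a': push. Stack: da
  Read 'e': push. Stack: dae
  Read 'd': push. Stack: daed
  Read 'e': push. Stack: daede
  Read 'a': push. Stack: daedea
  Read 'b': push. Stack: daedeab
  Read 'd': push. Stack: daedeabd
  Read 'e': push. Stack: daedeabde
  Read 'd': push. Stack: daedeabded
  Read 'a': push. Stack: daedeabdeda
Final stack: "daedeabdeda" (length 11)

11


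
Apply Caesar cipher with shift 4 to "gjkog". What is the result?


Caesar cipher: shift "gjkog" by 4
  'g' (pos 6) + 4 = pos 10 = 'k'
  'j' (pos 9) + 4 = pos 13 = 'n'
  'k' (pos 10) + 4 = pos 14 = 'o'
  'o' (pos 14) + 4 = pos 18 = 's'
  'g' (pos 6) + 4 = pos 10 = 'k'
Result: knosk

knosk


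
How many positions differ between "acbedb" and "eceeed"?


Comparing "acbedb" and "eceeed" position by position:
  Position 0: 'a' vs 'e' => DIFFER
  Position 1: 'c' vs 'c' => same
  Position 2: 'b' vs 'e' => DIFFER
  Position 3: 'e' vs 'e' => same
  Position 4: 'd' vs 'e' => DIFFER
  Position 5: 'b' vs 'd' => DIFFER
Positions that differ: 4

4


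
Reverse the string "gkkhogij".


Input: gkkhogij
Reading characters right to left:
  Position 7: 'j'
  Position 6: 'i'
  Position 5: 'g'
  Position 4: 'o'
  Position 3: 'h'
  Position 2: 'k'
  Position 1: 'k'
  Position 0: 'g'
Reversed: jigohkkg

jigohkkg


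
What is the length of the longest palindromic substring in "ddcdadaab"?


Input: "ddcdadaab"
Checking substrings for palindromes:
  [1:4] "dcd" (len 3) => palindrome
  [3:6] "dad" (len 3) => palindrome
  [4:7] "ada" (len 3) => palindrome
  [0:2] "dd" (len 2) => palindrome
  [6:8] "aa" (len 2) => palindrome
Longest palindromic substring: "dcd" with length 3

3


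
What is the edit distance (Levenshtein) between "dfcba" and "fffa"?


Computing edit distance: "dfcba" -> "fffa"
DP table:
           f    f    f    a
      0    1    2    3    4
  d   1    1    2    3    4
  f   2    1    1    2    3
  c   3    2    2    2    3
  b   4    3    3    3    3
  a   5    4    4    4    3
Edit distance = dp[5][4] = 3

3


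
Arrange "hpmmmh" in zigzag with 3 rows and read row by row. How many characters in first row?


Zigzag "hpmmmh" into 3 rows:
Placing characters:
  'h' => row 0
  'p' => row 1
  'm' => row 2
  'm' => row 1
  'm' => row 0
  'h' => row 1
Rows:
  Row 0: "hm"
  Row 1: "pmh"
  Row 2: "m"
First row length: 2

2


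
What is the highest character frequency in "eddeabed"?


Input: eddeabed
Character counts:
  'a': 1
  'b': 1
  'd': 3
  'e': 3
Maximum frequency: 3

3


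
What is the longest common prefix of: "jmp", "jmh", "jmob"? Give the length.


Words: jmp, jmh, jmob
  Position 0: all 'j' => match
  Position 1: all 'm' => match
  Position 2: ('p', 'h', 'o') => mismatch, stop
LCP = "jm" (length 2)

2


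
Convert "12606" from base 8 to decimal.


Input: "12606" in base 8
Positional expansion:
  Digit '1' (value 1) x 8^4 = 4096
  Digit '2' (value 2) x 8^3 = 1024
  Digit '6' (value 6) x 8^2 = 384
  Digit '0' (value 0) x 8^1 = 0
  Digit '6' (value 6) x 8^0 = 6
Sum = 5510

5510


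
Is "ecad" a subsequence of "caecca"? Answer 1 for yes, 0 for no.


Check if "ecad" is a subsequence of "caecca"
Greedy scan:
  Position 0 ('c'): no match needed
  Position 1 ('a'): no match needed
  Position 2 ('e'): matches sub[0] = 'e'
  Position 3 ('c'): matches sub[1] = 'c'
  Position 4 ('c'): no match needed
  Position 5 ('a'): matches sub[2] = 'a'
Only matched 3/4 characters => not a subsequence

0


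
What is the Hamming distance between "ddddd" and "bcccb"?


Comparing "ddddd" and "bcccb" position by position:
  Position 0: 'd' vs 'b' => differ
  Position 1: 'd' vs 'c' => differ
  Position 2: 'd' vs 'c' => differ
  Position 3: 'd' vs 'c' => differ
  Position 4: 'd' vs 'b' => differ
Total differences (Hamming distance): 5

5


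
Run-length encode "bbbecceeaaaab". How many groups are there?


Input: bbbecceeaaaab
Scanning for consecutive runs:
  Group 1: 'b' x 3 (positions 0-2)
  Group 2: 'e' x 1 (positions 3-3)
  Group 3: 'c' x 2 (positions 4-5)
  Group 4: 'e' x 2 (positions 6-7)
  Group 5: 'a' x 4 (positions 8-11)
  Group 6: 'b' x 1 (positions 12-12)
Total groups: 6

6


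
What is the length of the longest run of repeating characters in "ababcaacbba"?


Input: "ababcaacbba"
Scanning for longest run:
  Position 1 ('b'): new char, reset run to 1
  Position 2 ('a'): new char, reset run to 1
  Position 3 ('b'): new char, reset run to 1
  Position 4 ('c'): new char, reset run to 1
  Position 5 ('a'): new char, reset run to 1
  Position 6 ('a'): continues run of 'a', length=2
  Position 7 ('c'): new char, reset run to 1
  Position 8 ('b'): new char, reset run to 1
  Position 9 ('b'): continues run of 'b', length=2
  Position 10 ('a'): new char, reset run to 1
Longest run: 'a' with length 2

2


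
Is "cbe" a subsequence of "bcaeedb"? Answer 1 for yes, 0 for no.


Check if "cbe" is a subsequence of "bcaeedb"
Greedy scan:
  Position 0 ('b'): no match needed
  Position 1 ('c'): matches sub[0] = 'c'
  Position 2 ('a'): no match needed
  Position 3 ('e'): no match needed
  Position 4 ('e'): no match needed
  Position 5 ('d'): no match needed
  Position 6 ('b'): matches sub[1] = 'b'
Only matched 2/3 characters => not a subsequence

0


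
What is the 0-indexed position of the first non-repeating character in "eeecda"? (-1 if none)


Input: eeecda
Character frequencies:
  'a': 1
  'c': 1
  'd': 1
  'e': 3
Scanning left to right for freq == 1:
  Position 0 ('e'): freq=3, skip
  Position 1 ('e'): freq=3, skip
  Position 2 ('e'): freq=3, skip
  Position 3 ('c'): unique! => answer = 3

3


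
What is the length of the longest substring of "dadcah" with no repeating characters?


Input: "dadcah"
Sliding window (track last position of each char):
  Position 0 ('d'): window [0,0] length 1 -- new best
  Position 1 ('a'): window [0,1] length 2 -- new best
  Position 2 ('d'): repeat (last at 0), move window start to 1
  Position 2 ('d'): window [1,2] length 2
  Position 3 ('c'): window [1,3] length 3 -- new best
  Position 4 ('a'): repeat (last at 1), move window start to 2
  Position 4 ('a'): window [2,4] length 3
  Position 5 ('h'): window [2,5] length 4 -- new best
Longest substring with no repeats: "dcah" with length 4

4


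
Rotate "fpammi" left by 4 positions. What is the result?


Input: "fpammi", rotate left by 4
First 4 characters: "fpam"
Remaining characters: "mi"
Concatenate remaining + first: "mi" + "fpam" = "mifpam"

mifpam


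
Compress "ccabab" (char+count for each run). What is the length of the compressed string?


Input: ccabab
Runs:
  'c' x 2 => "c2"
  'a' x 1 => "a1"
  'b' x 1 => "b1"
  'a' x 1 => "a1"
  'b' x 1 => "b1"
Compressed: "c2a1b1a1b1"
Compressed length: 10

10


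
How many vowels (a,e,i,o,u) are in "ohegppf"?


Input: ohegppf
Checking each character:
  'o' at position 0: vowel (running total: 1)
  'h' at position 1: consonant
  'e' at position 2: vowel (running total: 2)
  'g' at position 3: consonant
  'p' at position 4: consonant
  'p' at position 5: consonant
  'f' at position 6: consonant
Total vowels: 2

2


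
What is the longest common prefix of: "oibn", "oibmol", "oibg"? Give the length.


Words: oibn, oibmol, oibg
  Position 0: all 'o' => match
  Position 1: all 'i' => match
  Position 2: all 'b' => match
  Position 3: ('n', 'm', 'g') => mismatch, stop
LCP = "oib" (length 3)

3


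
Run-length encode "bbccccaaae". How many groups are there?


Input: bbccccaaae
Scanning for consecutive runs:
  Group 1: 'b' x 2 (positions 0-1)
  Group 2: 'c' x 4 (positions 2-5)
  Group 3: 'a' x 3 (positions 6-8)
  Group 4: 'e' x 1 (positions 9-9)
Total groups: 4

4


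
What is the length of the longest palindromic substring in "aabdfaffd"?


Input: "aabdfaffd"
Checking substrings for palindromes:
  [4:7] "faf" (len 3) => palindrome
  [0:2] "aa" (len 2) => palindrome
  [6:8] "ff" (len 2) => palindrome
Longest palindromic substring: "faf" with length 3

3


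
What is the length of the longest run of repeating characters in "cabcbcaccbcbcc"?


Input: "cabcbcaccbcbcc"
Scanning for longest run:
  Position 1 ('a'): new char, reset run to 1
  Position 2 ('b'): new char, reset run to 1
  Position 3 ('c'): new char, reset run to 1
  Position 4 ('b'): new char, reset run to 1
  Position 5 ('c'): new char, reset run to 1
  Position 6 ('a'): new char, reset run to 1
  Position 7 ('c'): new char, reset run to 1
  Position 8 ('c'): continues run of 'c', length=2
  Position 9 ('b'): new char, reset run to 1
  Position 10 ('c'): new char, reset run to 1
  Position 11 ('b'): new char, reset run to 1
  Position 12 ('c'): new char, reset run to 1
  Position 13 ('c'): continues run of 'c', length=2
Longest run: 'c' with length 2

2


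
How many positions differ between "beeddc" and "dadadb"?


Comparing "beeddc" and "dadadb" position by position:
  Position 0: 'b' vs 'd' => DIFFER
  Position 1: 'e' vs 'a' => DIFFER
  Position 2: 'e' vs 'd' => DIFFER
  Position 3: 'd' vs 'a' => DIFFER
  Position 4: 'd' vs 'd' => same
  Position 5: 'c' vs 'b' => DIFFER
Positions that differ: 5

5


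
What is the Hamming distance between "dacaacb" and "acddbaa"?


Comparing "dacaacb" and "acddbaa" position by position:
  Position 0: 'd' vs 'a' => differ
  Position 1: 'a' vs 'c' => differ
  Position 2: 'c' vs 'd' => differ
  Position 3: 'a' vs 'd' => differ
  Position 4: 'a' vs 'b' => differ
  Position 5: 'c' vs 'a' => differ
  Position 6: 'b' vs 'a' => differ
Total differences (Hamming distance): 7

7


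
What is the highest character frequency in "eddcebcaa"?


Input: eddcebcaa
Character counts:
  'a': 2
  'b': 1
  'c': 2
  'd': 2
  'e': 2
Maximum frequency: 2

2


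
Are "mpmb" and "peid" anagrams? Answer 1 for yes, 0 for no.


Strings: "mpmb", "peid"
Sorted first:  bmmp
Sorted second: deip
Differ at position 0: 'b' vs 'd' => not anagrams

0


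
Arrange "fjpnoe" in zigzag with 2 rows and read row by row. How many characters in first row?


Zigzag "fjpnoe" into 2 rows:
Placing characters:
  'f' => row 0
  'j' => row 1
  'p' => row 0
  'n' => row 1
  'o' => row 0
  'e' => row 1
Rows:
  Row 0: "fpo"
  Row 1: "jne"
First row length: 3

3


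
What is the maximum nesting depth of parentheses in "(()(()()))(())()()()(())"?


Input: "(()(()()))(())()()()(())"
Tracking depth:
  Position 0 '(': depth becomes 1
  Position 1 '(': depth becomes 2
  Position 2 ')': depth becomes 1
  Position 3 '(': depth becomes 2
  Position 4 '(': depth becomes 3
  Position 5 ')': depth becomes 2
  Position 6 '(': depth becomes 3
  Position 7 ')': depth becomes 2
  Position 8 ')': depth becomes 1
  Position 9 ')': depth becomes 0
  Position 10 '(': depth becomes 1
  Position 11 '(': depth becomes 2
  Position 12 ')': depth becomes 1
  Position 13 ')': depth becomes 0
  Position 14 '(': depth becomes 1
  Position 15 ')': depth becomes 0
  Position 16 '(': depth becomes 1
  Position 17 ')': depth becomes 0
  Position 18 '(': depth becomes 1
  Position 19 ')': depth becomes 0
  Position 20 '(': depth becomes 1
  Position 21 '(': depth becomes 2
  Position 22 ')': depth becomes 1
  Position 23 ')': depth becomes 0
Maximum depth reached: 3

3


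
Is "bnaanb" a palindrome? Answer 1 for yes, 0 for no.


Input: bnaanb
Reversed: bnaanb
  Compare pos 0 ('b') with pos 5 ('b'): match
  Compare pos 1 ('n') with pos 4 ('n'): match
  Compare pos 2 ('a') with pos 3 ('a'): match
Result: palindrome

1


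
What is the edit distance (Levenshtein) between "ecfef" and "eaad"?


Computing edit distance: "ecfef" -> "eaad"
DP table:
           e    a    a    d
      0    1    2    3    4
  e   1    0    1    2    3
  c   2    1    1    2    3
  f   3    2    2    2    3
  e   4    3    3    3    3
  f   5    4    4    4    4
Edit distance = dp[5][4] = 4

4


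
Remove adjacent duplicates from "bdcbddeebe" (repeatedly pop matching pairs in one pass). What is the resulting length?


Input: bdcbddeebe
Stack-based adjacent duplicate removal:
  Read 'b': push. Stack: b
  Read 'd': push. Stack: bd
  Read 'c': push. Stack: bdc
  Read 'b': push. Stack: bdcb
  Read 'd': push. Stack: bdcbd
  Read 'd': matches stack top 'd' => pop. Stack: bdcb
  Read 'e': push. Stack: bdcbe
  Read 'e': matches stack top 'e' => pop. Stack: bdcb
  Read 'b': matches stack top 'b' => pop. Stack: bdc
  Read 'e': push. Stack: bdce
Final stack: "bdce" (length 4)

4


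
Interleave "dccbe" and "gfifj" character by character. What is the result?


Interleaving "dccbe" and "gfifj":
  Position 0: 'd' from first, 'g' from second => "dg"
  Position 1: 'c' from first, 'f' from second => "cf"
  Position 2: 'c' from first, 'i' from second => "ci"
  Position 3: 'b' from first, 'f' from second => "bf"
  Position 4: 'e' from first, 'j' from second => "ej"
Result: dgcfcibfej

dgcfcibfej


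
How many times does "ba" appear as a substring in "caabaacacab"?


Searching for "ba" in "caabaacacab"
Scanning each position:
  Position 0: "ca" => no
  Position 1: "aa" => no
  Position 2: "ab" => no
  Position 3: "ba" => MATCH
  Position 4: "aa" => no
  Position 5: "ac" => no
  Position 6: "ca" => no
  Position 7: "ac" => no
  Position 8: "ca" => no
  Position 9: "ab" => no
Total occurrences: 1

1


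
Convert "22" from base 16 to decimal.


Input: "22" in base 16
Positional expansion:
  Digit '2' (value 2) x 16^1 = 32
  Digit '2' (value 2) x 16^0 = 2
Sum = 34

34


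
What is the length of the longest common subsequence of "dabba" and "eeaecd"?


LCS of "dabba" and "eeaecd"
DP table:
           e    e    a    e    c    d
      0    0    0    0    0    0    0
  d   0    0    0    0    0    0    1
  a   0    0    0    1    1    1    1
  b   0    0    0    1    1    1    1
  b   0    0    0    1    1    1    1
  a   0    0    0    1    1    1    1
LCS length = dp[5][6] = 1

1


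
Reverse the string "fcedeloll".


Input: fcedeloll
Reading characters right to left:
  Position 8: 'l'
  Position 7: 'l'
  Position 6: 'o'
  Position 5: 'l'
  Position 4: 'e'
  Position 3: 'd'
  Position 2: 'e'
  Position 1: 'c'
  Position 0: 'f'
Reversed: lloledecf

lloledecf


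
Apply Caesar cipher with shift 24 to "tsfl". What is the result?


Caesar cipher: shift "tsfl" by 24
  't' (pos 19) + 24 = pos 17 = 'r'
  's' (pos 18) + 24 = pos 16 = 'q'
  'f' (pos 5) + 24 = pos 3 = 'd'
  'l' (pos 11) + 24 = pos 9 = 'j'
Result: rqdj

rqdj


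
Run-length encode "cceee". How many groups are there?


Input: cceee
Scanning for consecutive runs:
  Group 1: 'c' x 2 (positions 0-1)
  Group 2: 'e' x 3 (positions 2-4)
Total groups: 2

2


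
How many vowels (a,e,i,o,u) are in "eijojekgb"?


Input: eijojekgb
Checking each character:
  'e' at position 0: vowel (running total: 1)
  'i' at position 1: vowel (running total: 2)
  'j' at position 2: consonant
  'o' at position 3: vowel (running total: 3)
  'j' at position 4: consonant
  'e' at position 5: vowel (running total: 4)
  'k' at position 6: consonant
  'g' at position 7: consonant
  'b' at position 8: consonant
Total vowels: 4

4


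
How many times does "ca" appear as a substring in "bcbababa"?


Searching for "ca" in "bcbababa"
Scanning each position:
  Position 0: "bc" => no
  Position 1: "cb" => no
  Position 2: "ba" => no
  Position 3: "ab" => no
  Position 4: "ba" => no
  Position 5: "ab" => no
  Position 6: "ba" => no
Total occurrences: 0

0


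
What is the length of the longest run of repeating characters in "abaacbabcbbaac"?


Input: "abaacbabcbbaac"
Scanning for longest run:
  Position 1 ('b'): new char, reset run to 1
  Position 2 ('a'): new char, reset run to 1
  Position 3 ('a'): continues run of 'a', length=2
  Position 4 ('c'): new char, reset run to 1
  Position 5 ('b'): new char, reset run to 1
  Position 6 ('a'): new char, reset run to 1
  Position 7 ('b'): new char, reset run to 1
  Position 8 ('c'): new char, reset run to 1
  Position 9 ('b'): new char, reset run to 1
  Position 10 ('b'): continues run of 'b', length=2
  Position 11 ('a'): new char, reset run to 1
  Position 12 ('a'): continues run of 'a', length=2
  Position 13 ('c'): new char, reset run to 1
Longest run: 'a' with length 2

2


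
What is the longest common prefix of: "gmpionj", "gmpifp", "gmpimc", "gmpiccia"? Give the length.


Words: gmpionj, gmpifp, gmpimc, gmpiccia
  Position 0: all 'g' => match
  Position 1: all 'm' => match
  Position 2: all 'p' => match
  Position 3: all 'i' => match
  Position 4: ('o', 'f', 'm', 'c') => mismatch, stop
LCP = "gmpi" (length 4)

4


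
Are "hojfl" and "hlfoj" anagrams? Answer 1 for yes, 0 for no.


Strings: "hojfl", "hlfoj"
Sorted first:  fhjlo
Sorted second: fhjlo
Sorted forms match => anagrams

1


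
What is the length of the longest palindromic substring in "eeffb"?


Input: "eeffb"
Checking substrings for palindromes:
  [0:2] "ee" (len 2) => palindrome
  [2:4] "ff" (len 2) => palindrome
Longest palindromic substring: "ee" with length 2

2


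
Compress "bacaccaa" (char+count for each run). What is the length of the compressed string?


Input: bacaccaa
Runs:
  'b' x 1 => "b1"
  'a' x 1 => "a1"
  'c' x 1 => "c1"
  'a' x 1 => "a1"
  'c' x 2 => "c2"
  'a' x 2 => "a2"
Compressed: "b1a1c1a1c2a2"
Compressed length: 12

12


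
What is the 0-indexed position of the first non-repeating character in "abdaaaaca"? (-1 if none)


Input: abdaaaaca
Character frequencies:
  'a': 6
  'b': 1
  'c': 1
  'd': 1
Scanning left to right for freq == 1:
  Position 0 ('a'): freq=6, skip
  Position 1 ('b'): unique! => answer = 1

1


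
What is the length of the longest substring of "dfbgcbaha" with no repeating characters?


Input: "dfbgcbaha"
Sliding window (track last position of each char):
  Position 0 ('d'): window [0,0] length 1 -- new best
  Position 1 ('f'): window [0,1] length 2 -- new best
  Position 2 ('b'): window [0,2] length 3 -- new best
  Position 3 ('g'): window [0,3] length 4 -- new best
  Position 4 ('c'): window [0,4] length 5 -- new best
  Position 5 ('b'): repeat (last at 2), move window start to 3
  Position 5 ('b'): window [3,5] length 3
  Position 6 ('a'): window [3,6] length 4
  Position 7 ('h'): window [3,7] length 5
  Position 8 ('a'): repeat (last at 6), move window start to 7
  Position 8 ('a'): window [7,8] length 2
Longest substring with no repeats: "dfbgc" with length 5

5


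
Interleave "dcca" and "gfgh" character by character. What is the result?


Interleaving "dcca" and "gfgh":
  Position 0: 'd' from first, 'g' from second => "dg"
  Position 1: 'c' from first, 'f' from second => "cf"
  Position 2: 'c' from first, 'g' from second => "cg"
  Position 3: 'a' from first, 'h' from second => "ah"
Result: dgcfcgah

dgcfcgah


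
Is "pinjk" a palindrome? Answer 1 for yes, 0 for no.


Input: pinjk
Reversed: kjnip
  Compare pos 0 ('p') with pos 4 ('k'): MISMATCH
  Compare pos 1 ('i') with pos 3 ('j'): MISMATCH
Result: not a palindrome

0


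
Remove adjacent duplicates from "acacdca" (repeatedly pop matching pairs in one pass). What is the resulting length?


Input: acacdca
Stack-based adjacent duplicate removal:
  Read 'a': push. Stack: a
  Read 'c': push. Stack: ac
  Read 'a': push. Stack: aca
  Read 'c': push. Stack: acac
  Read 'd': push. Stack: acacd
  Read 'c': push. Stack: acacdc
  Read 'a': push. Stack: acacdca
Final stack: "acacdca" (length 7)

7


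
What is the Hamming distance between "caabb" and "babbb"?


Comparing "caabb" and "babbb" position by position:
  Position 0: 'c' vs 'b' => differ
  Position 1: 'a' vs 'a' => same
  Position 2: 'a' vs 'b' => differ
  Position 3: 'b' vs 'b' => same
  Position 4: 'b' vs 'b' => same
Total differences (Hamming distance): 2

2


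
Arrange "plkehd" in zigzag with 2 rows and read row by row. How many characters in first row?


Zigzag "plkehd" into 2 rows:
Placing characters:
  'p' => row 0
  'l' => row 1
  'k' => row 0
  'e' => row 1
  'h' => row 0
  'd' => row 1
Rows:
  Row 0: "pkh"
  Row 1: "led"
First row length: 3

3


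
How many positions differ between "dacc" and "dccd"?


Comparing "dacc" and "dccd" position by position:
  Position 0: 'd' vs 'd' => same
  Position 1: 'a' vs 'c' => DIFFER
  Position 2: 'c' vs 'c' => same
  Position 3: 'c' vs 'd' => DIFFER
Positions that differ: 2

2


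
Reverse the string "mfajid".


Input: mfajid
Reading characters right to left:
  Position 5: 'd'
  Position 4: 'i'
  Position 3: 'j'
  Position 2: 'a'
  Position 1: 'f'
  Position 0: 'm'
Reversed: dijafm

dijafm


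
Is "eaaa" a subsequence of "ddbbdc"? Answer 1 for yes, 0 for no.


Check if "eaaa" is a subsequence of "ddbbdc"
Greedy scan:
  Position 0 ('d'): no match needed
  Position 1 ('d'): no match needed
  Position 2 ('b'): no match needed
  Position 3 ('b'): no match needed
  Position 4 ('d'): no match needed
  Position 5 ('c'): no match needed
Only matched 0/4 characters => not a subsequence

0


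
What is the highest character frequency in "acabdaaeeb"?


Input: acabdaaeeb
Character counts:
  'a': 4
  'b': 2
  'c': 1
  'd': 1
  'e': 2
Maximum frequency: 4

4


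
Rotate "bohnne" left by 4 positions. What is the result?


Input: "bohnne", rotate left by 4
First 4 characters: "bohn"
Remaining characters: "ne"
Concatenate remaining + first: "ne" + "bohn" = "nebohn"

nebohn


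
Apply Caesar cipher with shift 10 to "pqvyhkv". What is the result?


Caesar cipher: shift "pqvyhkv" by 10
  'p' (pos 15) + 10 = pos 25 = 'z'
  'q' (pos 16) + 10 = pos 0 = 'a'
  'v' (pos 21) + 10 = pos 5 = 'f'
  'y' (pos 24) + 10 = pos 8 = 'i'
  'h' (pos 7) + 10 = pos 17 = 'r'
  'k' (pos 10) + 10 = pos 20 = 'u'
  'v' (pos 21) + 10 = pos 5 = 'f'
Result: zafiruf

zafiruf


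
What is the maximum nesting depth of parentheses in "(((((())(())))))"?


Input: "(((((())(())))))"
Tracking depth:
  Position 0 '(': depth becomes 1
  Position 1 '(': depth becomes 2
  Position 2 '(': depth becomes 3
  Position 3 '(': depth becomes 4
  Position 4 '(': depth becomes 5
  Position 5 '(': depth becomes 6
  Position 6 ')': depth becomes 5
  Position 7 ')': depth becomes 4
  Position 8 '(': depth becomes 5
  Position 9 '(': depth becomes 6
  Position 10 ')': depth becomes 5
  Position 11 ')': depth becomes 4
  Position 12 ')': depth becomes 3
  Position 13 ')': depth becomes 2
  Position 14 ')': depth becomes 1
  Position 15 ')': depth becomes 0
Maximum depth reached: 6

6


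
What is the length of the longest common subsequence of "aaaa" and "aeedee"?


LCS of "aaaa" and "aeedee"
DP table:
           a    e    e    d    e    e
      0    0    0    0    0    0    0
  a   0    1    1    1    1    1    1
  a   0    1    1    1    1    1    1
  a   0    1    1    1    1    1    1
  a   0    1    1    1    1    1    1
LCS length = dp[4][6] = 1

1


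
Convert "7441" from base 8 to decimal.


Input: "7441" in base 8
Positional expansion:
  Digit '7' (value 7) x 8^3 = 3584
  Digit '4' (value 4) x 8^2 = 256
  Digit '4' (value 4) x 8^1 = 32
  Digit '1' (value 1) x 8^0 = 1
Sum = 3873

3873
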